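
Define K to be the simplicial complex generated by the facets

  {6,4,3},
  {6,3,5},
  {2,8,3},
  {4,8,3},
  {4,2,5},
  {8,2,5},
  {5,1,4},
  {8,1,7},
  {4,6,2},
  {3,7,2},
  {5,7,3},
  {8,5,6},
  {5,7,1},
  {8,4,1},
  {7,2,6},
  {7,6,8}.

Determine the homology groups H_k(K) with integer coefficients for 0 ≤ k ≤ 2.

Order the vertices as 1 < 2 < 3 < 4 < 5 < 6 < 7 < 8. Listing each simplex with vertices in this order, K has dimension 2 with simplices:

  0-simplices (8): [1], [2], [3], [4], [5], [6], [7], [8]
  1-simplices (24): (24 of them)
  2-simplices (16): [1,4,5], [1,4,8], [1,5,7], [1,7,8], [2,3,7], [2,3,8], [2,4,5], [2,4,6], [2,5,8], [2,6,7], [3,4,6], [3,4,8], [3,5,6], [3,5,7], [5,6,8], [6,7,8]

so the chain groups are C_0 ≅ Z^8, C_1 ≅ Z^24, C_2 ≅ Z^16.

∂_1: C_1 → C_0 sends each edge [p,q] (with p < q) to q − p.
The 8×24 boundary matrix has rank 7 and Smith normal form diag(1,1,1,1,1,1,1).

The boundary map ∂_2: C_2 → C_1 sends each 2-simplex [p,q,r] to [q,r] − [p,r] + [p,q]. For instance
  ∂[2,3,7] = [3,7] − [2,7] + [2,3],
  ∂[1,4,8] = [4,8] − [1,8] + [1,4].
This gives a 24×16 integer matrix of rank 15; reducing to Smith normal form yields diagonal entries (1,1,1,1,1,1,1,1,1,1,1,1,1,1,1).

Now H_k = ker ∂_k / im ∂_{k+1}, so:

  H_0: rank C_0 − rank ∂_1 = 8 − 7 = 1, and the invariant factors of ∂_1 are all 1, so H_0 ≅ Z.
  H_1: rank ker ∂_1 − rank ∂_2 = (24 − 7) − 15 = 2, and the invariant factors of ∂_2 are all 1, so H_1 ≅ Z^2.
  H_2: rank ker ∂_2 − rank ∂_3 = (16 − 15) − 0 = 1, and there is no ∂_3, so H_2 ≅ Z.

(K is a triangulation of the torus T^2.)

H_0 ≅ Z,  H_1 ≅ Z^2,  H_2 ≅ Z.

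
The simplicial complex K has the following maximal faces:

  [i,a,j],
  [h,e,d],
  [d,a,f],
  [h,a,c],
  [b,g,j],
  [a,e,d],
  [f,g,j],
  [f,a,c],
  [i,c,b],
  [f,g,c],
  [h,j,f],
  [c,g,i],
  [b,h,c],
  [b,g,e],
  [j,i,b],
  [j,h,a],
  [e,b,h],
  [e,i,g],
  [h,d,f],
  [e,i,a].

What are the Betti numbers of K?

b_0 = 1, b_1 = 1, b_2 = 0.

K has 10 vertices, 30 edges, 20 triangles.
rank ∂_0 = 0, rank ∂_1 = 9 ⇒ b_0 = 10 − 0 − 9 = 1; all invariant factors of ∂_1 are 1 so no torsion. So H_0 = Z.
rank ∂_1 = 9, rank ∂_2 = 20 ⇒ b_1 = 30 − 9 − 20 = 1; ∂_2 has invariant factor(s) [2] giving torsion. So H_1 = Z ⊕ Z_2.
rank ∂_2 = 20, rank ∂_3 = 0 ⇒ b_2 = 20 − 20 − 0 = 0. So H_2 = 0.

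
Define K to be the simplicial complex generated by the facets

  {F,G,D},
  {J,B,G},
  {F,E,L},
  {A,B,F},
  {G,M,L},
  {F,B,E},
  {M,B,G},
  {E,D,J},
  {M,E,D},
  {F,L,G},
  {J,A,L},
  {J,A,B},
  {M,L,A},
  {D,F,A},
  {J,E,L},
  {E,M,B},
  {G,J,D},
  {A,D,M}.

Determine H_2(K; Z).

K has 9 vertices, 27 edges, 18 triangles.
rank ∂_2 = 17, rank ∂_3 = 0 ⇒ b_2 = 18 − 17 − 0 = 1. So H_2 ≅ Z.

H_2 = Z.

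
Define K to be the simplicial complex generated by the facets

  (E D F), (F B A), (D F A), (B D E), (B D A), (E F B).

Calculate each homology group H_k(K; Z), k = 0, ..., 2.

H_0 ≅ Z,  H_1 = 0,  H_2 ≅ Z.

Fix the vertex order A < B < D < E < F and write every simplex with vertices in increasing order. Then dim K = 2 and the simplices of K are:

  0-simplices (5): A, B, D, E, F
  1-simplices (9): AB, AD, AF, BD, BE, BF, DE, DF, EF
  2-simplices (6): ABD, ABF, ADF, BDE, BEF, DEF

so the chain groups are C_0 ≅ Z^5, C_1 ≅ Z^9, C_2 ≅ Z^6.

The boundary map ∂_1: C_1 → C_0 sends each edge [p,q] (with p < q) to q − p. For instance
  ∂AB = B − A.
As a 5×9 matrix over Z this has rank 4, with invariant factors (1,1,1,1).

Boundary ∂_2: C_2 → C_1 maps a triangle to the signed sum of its edges. For instance
  ∂ABD = BD − AD + AB,
  ∂BEF = EF − BF + BE.
As a 9×6 matrix over Z this has rank 5, with invariant factors (1,1,1,1,1).

Computing H_k = (kernel of ∂_k) / (image of ∂_{k+1}):

  H_0: rank C_0 − rank ∂_1 = 5 − 4 = 1, and the invariant factors of ∂_1 are all 1, so H_0 ≅ Z.
  H_1: rank ker ∂_1 − rank ∂_2 = (9 − 4) − 5 = 0, and the invariant factors of ∂_2 are all 1, so H_1 ≅ 0.
  H_2: rank ker ∂_2 − rank ∂_3 = (6 − 5) − 0 = 1, and there is no ∂_3, so H_2 ≅ Z.

(K is a triangulation of the 2-sphere S^2.)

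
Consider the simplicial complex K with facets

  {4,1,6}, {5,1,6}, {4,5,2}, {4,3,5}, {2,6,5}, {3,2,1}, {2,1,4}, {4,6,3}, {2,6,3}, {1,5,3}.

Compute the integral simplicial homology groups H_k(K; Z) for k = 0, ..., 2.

H_0 = Z,  H_1 = Z/2Z,  H_2 = 0.

Take the total order 1 < 2 < 3 < 4 < 5 < 6 on the vertex set. Then K (dimension 2) consists of the simplices:

  0-simplices (6): [1], [2], [3], [4], [5], [6]
  1-simplices (15): [1,2], [1,3], [1,4], [1,5], [1,6], [2,3], [2,4], [2,5], [2,6], [3,4], [3,5], [3,6], [4,5], [4,6], [5,6]
  2-simplices (10): [1,2,3], [1,2,4], [1,3,5], [1,4,6], [1,5,6], [2,3,6], [2,4,5], [2,5,6], [3,4,5], [3,4,6]

Hence C_0 ≅ Z^6, C_1 ≅ Z^15, C_2 ≅ Z^10.

∂_1: C_1 → C_0 is given by ∂[p,q] = [q] − [p]. For instance
  ∂[2,3] = [3] − [2].
As a 6×15 matrix over Z this has rank 5, with invariant factors (1,1,1,1,1).

The boundary map ∂_2: C_2 → C_1 maps a triangle to the signed sum of its edges. For instance
  ∂[1,2,4] = [2,4] − [1,4] + [1,2],
  ∂[2,4,5] = [4,5] − [2,5] + [2,4].
The resulting 15×10 matrix has rank 10, and its Smith normal form has invariant factors (1,1,1,1,1,1,1,1,1,2).

Reading off H_k = ker ∂_k / im ∂_{k+1}:

  H_0: rank C_0 − rank ∂_1 = 6 − 5 = 1, and the invariant factors of ∂_1 are all 1, so H_0 = Z.
  H_1: rank ker ∂_1 − rank ∂_2 = (15 − 5) − 10 = 0, and ∂_2 has invariant factor 2 > 1, so H_1 = Z/2Z.
  H_2: rank ker ∂_2 − rank ∂_3 = (10 − 10) − 0 = 0, and there is no ∂_3, so H_2 = 0.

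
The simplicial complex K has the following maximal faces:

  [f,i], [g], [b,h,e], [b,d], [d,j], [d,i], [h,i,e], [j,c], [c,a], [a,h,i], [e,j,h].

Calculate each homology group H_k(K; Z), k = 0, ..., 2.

H_0 ≅ Z^2,  H_1 ≅ Z^3,  H_2 = 0.

We work with the vertex ordering a < b < c < d < e < f < g < h < i < j. The simplices of K, each written with vertices in increasing order, are:

  0-simplices (10): a, b, c, d, e, f, g, h, i, j
  1-simplices (15): ac, ah, ai, bd, be, bh, cj, di, dj, eh, ei, ej, fi, hi, hj
  2-simplices (4): ahi, beh, ehi, ehj

Hence C_0 ≅ Z^10, C_1 ≅ Z^15, C_2 ≅ Z^4.

∂_1: C_1 → C_0 sends each edge [p,q] (with p < q) to q − p. For instance
  ∂ai = i − a.
The 10×15 boundary matrix has rank 8 and Smith normal form diag(1,1,1,1,1,1,1,1).

The boundary map ∂_2: C_2 → C_1 acts by ∂[p,q,r] = [q,r] − [p,r] + [p,q]. For instance
  ∂ehi = hi − ei + eh,
  ∂beh = eh − bh + be.
This gives a 15×4 integer matrix of rank 4; reducing to Smith normal form yields diagonal entries (1,1,1,1).

From H_k ≅ ker(∂_k) / im(∂_{k+1}) we obtain:

  H_0: rank C_0 − rank ∂_1 = 10 − 8 = 2, and the invariant factors of ∂_1 are all 1, so H_0 ≅ Z^2.
  H_1: rank ker ∂_1 − rank ∂_2 = (15 − 8) − 4 = 3, and the invariant factors of ∂_2 are all 1, so H_1 ≅ Z^3.
  H_2: rank ker ∂_2 − rank ∂_3 = (4 − 4) − 0 = 0, and there is no ∂_3, so H_2 ≅ 0.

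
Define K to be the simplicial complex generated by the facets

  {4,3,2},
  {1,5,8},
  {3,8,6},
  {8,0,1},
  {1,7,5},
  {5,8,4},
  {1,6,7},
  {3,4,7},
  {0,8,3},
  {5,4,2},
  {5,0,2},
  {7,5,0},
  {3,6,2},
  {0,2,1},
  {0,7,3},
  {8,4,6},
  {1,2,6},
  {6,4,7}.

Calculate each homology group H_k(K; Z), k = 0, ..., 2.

H_0 ≅ Z,  H_1 ≅ Z × Z/2,  H_2 = 0.

Fix the vertex order 0 < 1 < 2 < 3 < 4 < 5 < 6 < 7 < 8 and write every simplex with vertices in increasing order. Then dim K = 2 and the simplices of K are:

  0-simplices (9): [0], [1], [2], [3], [4], [5], [6], [7], [8]
  1-simplices (27): (27 of them)
  2-simplices (18): [0,1,2], [0,1,8], [0,2,5], [0,3,7], [0,3,8], [0,5,7], [1,2,6], [1,5,7], [1,5,8], [1,6,7], [2,3,4], [2,3,6], [2,4,5], [3,4,7], [3,6,8], [4,5,8], [4,6,7], [4,6,8]

so the chain groups are C_0 ≅ Z^9, C_1 ≅ Z^27, C_2 ≅ Z^18.

Boundary ∂_1: C_1 → C_0 maps an edge to its endpoints' difference, ∂[p,q] = q − p.
The 9×27 boundary matrix has rank 8 and Smith normal form diag(1,1,1,1,1,1,1,1).

The boundary map ∂_2: C_2 → C_1 maps a triangle to the signed sum of its edges. For instance
  ∂[1,6,7] = [6,7] − [1,7] + [1,6],
  ∂[1,5,7] = [5,7] − [1,7] + [1,5].
As a 27×18 matrix over Z this has rank 18, with invariant factors (1,1,1,1,1,1,1,1,1,1,1,1,1,1,1,1,1,2).

Computing H_k = (kernel of ∂_k) / (image of ∂_{k+1}):

  H_0: rank C_0 − rank ∂_1 = 9 − 8 = 1, and the invariant factors of ∂_1 are all 1, so H_0 = Z.
  H_1: rank ker ∂_1 − rank ∂_2 = (27 − 8) − 18 = 1, and ∂_2 has invariant factor 2 > 1, so H_1 = Z × Z/2.
  H_2: rank ker ∂_2 − rank ∂_3 = (18 − 18) − 0 = 0, and there is no ∂_3, so H_2 = 0.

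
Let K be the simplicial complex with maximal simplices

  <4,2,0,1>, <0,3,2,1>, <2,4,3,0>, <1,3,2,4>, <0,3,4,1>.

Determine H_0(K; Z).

K has 5 vertices, 10 edges, 10 triangles, 5 3-simplices.
rank ∂_0 = 0, rank ∂_1 = 4 ⇒ b_0 = 5 − 0 − 4 = 1; all invariant factors of ∂_1 are 1 so no torsion. So H_0 ≅ Z.

H_0 ≅ Z.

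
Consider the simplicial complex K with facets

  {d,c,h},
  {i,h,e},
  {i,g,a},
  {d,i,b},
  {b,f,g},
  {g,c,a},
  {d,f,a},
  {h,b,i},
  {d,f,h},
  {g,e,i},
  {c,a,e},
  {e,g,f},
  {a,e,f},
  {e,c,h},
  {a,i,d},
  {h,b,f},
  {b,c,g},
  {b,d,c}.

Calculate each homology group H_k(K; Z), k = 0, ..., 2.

H_0 = Z,  H_1 = Z ⊕ Z/2,  H_2 = 0.

Fix the vertex order a < b < c < d < e < f < g < h < i and write every simplex with vertices in increasing order. Then dim K = 2 and the simplices of K are:

  0-simplices (9): a, b, c, d, e, f, g, h, i
  1-simplices (27): ac, ad, ae, af, ag, ai, bc, bd, bf, bg, bh, bi, cd, ce, cg, ch, df, dh, di, ef, eg, eh, ei, fg, fh, gi, hi
  2-simplices (18): ace, acg, adf, adi, aef, agi, bcd, bcg, bdi, bfg, bfh, bhi, cdh, ceh, dfh, efg, egi, ehi

so the chain groups are C_0 ≅ Z^9, C_1 ≅ Z^27, C_2 ≅ Z^18.

Boundary ∂_1: C_1 → C_0 maps an edge to its endpoints' difference, ∂[p,q] = q − p. For instance
  ∂ae = e − a.
The 9×27 boundary matrix has rank 8 and Smith normal form diag(1,1,1,1,1,1,1,1).

Boundary ∂_2: C_2 → C_1 maps a triangle to the signed sum of its edges. For instance
  ∂bhi = hi − bi + bh,
  ∂cdh = dh − ch + cd.
The 27×18 boundary matrix has rank 18 and Smith normal form diag(1,1,1,1,1,1,1,1,1,1,1,1,1,1,1,1,1,2).

From H_k ≅ ker(∂_k) / im(∂_{k+1}) we obtain:

  H_0: rank C_0 − rank ∂_1 = 9 − 8 = 1, and the invariant factors of ∂_1 are all 1, so H_0 ≅ Z.
  H_1: rank ker ∂_1 − rank ∂_2 = (27 − 8) − 18 = 1, and ∂_2 has invariant factor 2 > 1, so H_1 ≅ Z ⊕ Z/2.
  H_2: rank ker ∂_2 − rank ∂_3 = (18 − 18) − 0 = 0, and there is no ∂_3, so H_2 ≅ 0.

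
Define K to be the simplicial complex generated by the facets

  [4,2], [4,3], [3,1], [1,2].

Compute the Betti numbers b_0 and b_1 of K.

b_0 = 1, b_1 = 1.

Take the total order 1 < 2 < 3 < 4 on the vertex set. Then K (dimension 1) consists of the simplices:

  0-simplices (4): [1], [2], [3], [4]
  1-simplices (4): [1,2], [1,3], [2,4], [3,4]

Hence C_0 ≅ Z^4, C_1 ≅ Z^4.

Boundary ∂_1: C_1 → C_0 sends each edge [p,q] (with p < q) to q − p. For instance
  ∂[1,3] = [3] − [1].
The 4×4 boundary matrix has rank 3 and Smith normal form diag(1,1,1).

Now H_k = ker ∂_k / im ∂_{k+1}, so:

  H_0: rank C_0 − rank ∂_1 = 4 − 3 = 1, and the invariant factors of ∂_1 are all 1, so H_0 ≅ Z.
  H_1: rank ker ∂_1 − rank ∂_2 = (4 − 3) − 0 = 1, and there is no ∂_2, so H_1 ≅ Z.

Hence the Betti numbers are b_0 = 1, b_1 = 1.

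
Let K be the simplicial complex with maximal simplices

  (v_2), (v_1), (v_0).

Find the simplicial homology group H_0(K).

H_0 = Z^3.

We work with the vertex ordering v_0 < v_1 < v_2. The simplices of K, each written with vertices in increasing order, are:

  0-simplices (3): [v_0], [v_1], [v_2]

giving chain groups C_0 ≅ Z^3.

Computing H_k = (kernel of ∂_k) / (image of ∂_{k+1}):

  H_0: rank C_0 − rank ∂_1 = 3 − 0 = 3, and there is no ∂_1, so H_0 ≅ Z^3.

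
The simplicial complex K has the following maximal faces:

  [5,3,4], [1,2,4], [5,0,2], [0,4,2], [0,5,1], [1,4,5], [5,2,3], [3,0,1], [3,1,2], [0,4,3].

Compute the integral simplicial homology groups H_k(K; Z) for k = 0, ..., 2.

We work with the vertex ordering 0 < 1 < 2 < 3 < 4 < 5. The simplices of K, each written with vertices in increasing order, are:

  0-simplices (6): [0], [1], [2], [3], [4], [5]
  1-simplices (15): [0,1], [0,2], [0,3], [0,4], [0,5], [1,2], [1,3], [1,4], [1,5], [2,3], [2,4], [2,5], [3,4], [3,5], [4,5]
  2-simplices (10): [0,1,3], [0,1,5], [0,2,4], [0,2,5], [0,3,4], [1,2,3], [1,2,4], [1,4,5], [2,3,5], [3,4,5]

so the chain groups are C_0 ≅ Z^6, C_1 ≅ Z^15, C_2 ≅ Z^10.

Boundary ∂_1: C_1 → C_0 sends each edge [p,q] (with p < q) to q − p. For instance
  ∂[0,1] = [1] − [0].
As a 6×15 matrix over Z this has rank 5, with invariant factors (1,1,1,1,1).

The boundary map ∂_2: C_2 → C_1 acts by ∂[p,q,r] = [q,r] − [p,r] + [p,q]. For instance
  ∂[3,4,5] = [4,5] − [3,5] + [3,4],
  ∂[1,2,4] = [2,4] − [1,4] + [1,2].
As a 15×10 matrix over Z this has rank 10, with invariant factors (1,1,1,1,1,1,1,1,1,2).

Reading off H_k = ker ∂_k / im ∂_{k+1}:

  H_0: rank C_0 − rank ∂_1 = 6 − 5 = 1, and the invariant factors of ∂_1 are all 1, so H_0 = Z.
  H_1: rank ker ∂_1 − rank ∂_2 = (15 − 5) − 10 = 0, and ∂_2 has invariant factor 2 > 1, so H_1 = Z/2Z.
  H_2: rank ker ∂_2 − rank ∂_3 = (10 − 10) − 0 = 0, and there is no ∂_3, so H_2 = 0.

As a check, the Euler characteristic is 6 − 15 + 10 = 1, which agrees with 1 − 0 + 0 = 1.
(K is a triangulation of the real projective plane RP^2.)

H_0 = Z,  H_1 = Z/2Z,  H_2 = 0.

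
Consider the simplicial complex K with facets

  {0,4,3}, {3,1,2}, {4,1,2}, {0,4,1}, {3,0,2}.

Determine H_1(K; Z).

We work with the vertex ordering 0 < 1 < 2 < 3 < 4. The simplices of K, each written with vertices in increasing order, are:

  0-simplices (5): [0], [1], [2], [3], [4]
  1-simplices (10): [0,1], [0,2], [0,3], [0,4], [1,2], [1,3], [1,4], [2,3], [2,4], [3,4]
  2-simplices (5): [0,1,4], [0,2,3], [0,3,4], [1,2,3], [1,2,4]

so the chain groups are C_0 ≅ Z^5, C_1 ≅ Z^10, C_2 ≅ Z^5.

The boundary map ∂_1: C_1 → C_0 is given by ∂[p,q] = [q] − [p]. For instance
  ∂[0,4] = [4] − [0].
As a 5×10 matrix over Z this has rank 4, with invariant factors (1,1,1,1).

Boundary ∂_2: C_2 → C_1 sends each 2-simplex [p,q,r] to [q,r] − [p,r] + [p,q]. For instance
  ∂[1,2,3] = [2,3] − [1,3] + [1,2],
  ∂[1,2,4] = [2,4] − [1,4] + [1,2].
As a 10×5 matrix over Z this has rank 5, with invariant factors (1,1,1,1,1).

Reading off H_k = ker ∂_k / im ∂_{k+1}:

  H_1: rank ker ∂_1 − rank ∂_2 = (10 − 4) − 5 = 1, and the invariant factors of ∂_2 are all 1, so H_1 ≅ Z.

(K is a triangulation of the Möbius band.)

H_1 = Z.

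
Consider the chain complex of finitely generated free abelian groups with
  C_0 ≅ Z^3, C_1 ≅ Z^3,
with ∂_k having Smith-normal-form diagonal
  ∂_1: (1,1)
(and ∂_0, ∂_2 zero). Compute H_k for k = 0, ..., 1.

H_0 ≅ Z,  H_1 ≅ Z.

H_0: b_0 = 3 − 0 − 2 = 1; torsion from ∂_1 factors > 1: none. So H_0 ≅ Z.
H_1: b_1 = 3 − 2 − 0 = 1; torsion from ∂_2 factors > 1: none. So H_1 ≅ Z.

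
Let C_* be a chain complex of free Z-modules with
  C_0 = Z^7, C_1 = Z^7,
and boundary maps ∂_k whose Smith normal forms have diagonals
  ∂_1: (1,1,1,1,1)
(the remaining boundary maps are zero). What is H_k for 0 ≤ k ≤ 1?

H_0: b_0 = 7 − 0 − 5 = 2; torsion from ∂_1 factors > 1: none. So H_0 ≅ Z^2.
H_1: b_1 = 7 − 5 − 0 = 2; torsion from ∂_2 factors > 1: none. So H_1 ≅ Z^2.

H_0 ≅ Z^2,  H_1 ≅ Z^2.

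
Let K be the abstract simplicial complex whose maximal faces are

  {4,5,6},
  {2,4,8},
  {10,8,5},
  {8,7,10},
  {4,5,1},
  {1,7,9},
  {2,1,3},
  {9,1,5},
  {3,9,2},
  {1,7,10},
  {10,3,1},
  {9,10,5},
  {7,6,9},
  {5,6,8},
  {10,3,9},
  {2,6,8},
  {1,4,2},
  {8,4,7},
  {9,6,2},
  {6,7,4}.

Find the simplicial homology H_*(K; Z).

H_0 = Z,  H_1 = Z ⊕ Z/2,  H_2 = 0.

Order the vertices as 1 < 2 < 3 < 4 < 5 < 6 < 7 < 8 < 9 < 10. Listing each simplex with vertices in this order, K has dimension 2 with simplices:

  0-simplices (10): [1], [2], [3], [4], [5], [6], [7], [8], [9], [10]
  1-simplices (30): (30 of them)
  2-simplices (20): (20 of them)

so the chain groups are C_0 ≅ Z^10, C_1 ≅ Z^30, C_2 ≅ Z^20.

∂_1: C_1 → C_0 sends each edge [p,q] (with p < q) to q − p.
The 10×30 boundary matrix has rank 9 and Smith normal form diag(1,1,1,1,1,1,1,1,1).

Boundary ∂_2: C_2 → C_1 sends each 2-simplex [p,q,r] to [q,r] − [p,r] + [p,q]. For instance
  ∂[5,8,10] = [8,10] − [5,10] + [5,8],
  ∂[2,3,9] = [3,9] − [2,9] + [2,3].
The resulting 30×20 matrix has rank 20, and its Smith normal form has invariant factors (1,1,1,1,1,1,1,1,1,1,1,1,1,1,1,1,1,1,1,2).

Reading off H_k = ker ∂_k / im ∂_{k+1}:

  H_0: rank C_0 − rank ∂_1 = 10 − 9 = 1, and the invariant factors of ∂_1 are all 1, so H_0 = Z.
  H_1: rank ker ∂_1 − rank ∂_2 = (30 − 9) − 20 = 1, and ∂_2 has invariant factor 2 > 1, so H_1 = Z ⊕ Z/2.
  H_2: rank ker ∂_2 − rank ∂_3 = (20 − 20) − 0 = 0, and there is no ∂_3, so H_2 = 0.

As a check, the Euler characteristic is 10 − 30 + 20 = 0, which agrees with 1 − 1 + 0 = 0.
(K is a triangulation of the Klein bottle.)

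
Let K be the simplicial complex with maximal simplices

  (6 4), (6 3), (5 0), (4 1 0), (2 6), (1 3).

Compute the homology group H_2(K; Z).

We work with the vertex ordering 0 < 1 < 2 < 3 < 4 < 5 < 6. The simplices of K, each written with vertices in increasing order, are:

  0-simplices (7): [0], [1], [2], [3], [4], [5], [6]
  1-simplices (8): [0,1], [0,4], [0,5], [1,3], [1,4], [2,6], [3,6], [4,6]
  2-simplices (1): [0,1,4]

giving chain groups C_0 ≅ Z^7, C_1 ≅ Z^8, C_2 ≅ Z^1.

The boundary map ∂_1: C_1 → C_0 maps an edge to its endpoints' difference, ∂[p,q] = q − p.
This gives a 7×8 integer matrix of rank 6; reducing to Smith normal form yields diagonal entries (1,1,1,1,1,1).

∂_2: C_2 → C_1 maps a triangle to the signed sum of its edges. For instance
  ∂[0,1,4] = [1,4] − [0,4] + [0,1].
The resulting 8×1 matrix has rank 1, and its Smith normal form has invariant factors (1).

Computing H_k = (kernel of ∂_k) / (image of ∂_{k+1}):

  H_2: rank ker ∂_2 − rank ∂_3 = (1 − 1) − 0 = 0, and there is no ∂_3, so H_2 ≅ 0.

H_2 ≅ 0.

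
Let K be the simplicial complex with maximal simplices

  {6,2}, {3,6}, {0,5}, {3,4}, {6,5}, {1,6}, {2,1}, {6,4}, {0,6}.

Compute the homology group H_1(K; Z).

K has 7 vertices, 9 edges.
rank ∂_1 = 6, rank ∂_2 = 0 ⇒ b_1 = 9 − 6 − 0 = 3. So H_1 = Z^3.

H_1 = Z^3.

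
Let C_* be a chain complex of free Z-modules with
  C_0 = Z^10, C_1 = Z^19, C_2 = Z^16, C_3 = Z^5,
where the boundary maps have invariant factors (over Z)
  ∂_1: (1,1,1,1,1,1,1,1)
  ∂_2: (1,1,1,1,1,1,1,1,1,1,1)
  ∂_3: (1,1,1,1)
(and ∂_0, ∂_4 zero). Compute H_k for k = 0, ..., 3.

H_0: b_0 = 10 − 0 − 8 = 2; torsion from ∂_1 factors > 1: none. So H_0 = Z^2.
H_1: b_1 = 19 − 8 − 11 = 0; torsion from ∂_2 factors > 1: none. So H_1 = 0.
H_2: b_2 = 16 − 11 − 4 = 1; torsion from ∂_3 factors > 1: none. So H_2 = Z.
H_3: b_3 = 5 − 4 − 0 = 1; torsion from ∂_4 factors > 1: none. So H_3 = Z.

H_0 = Z^2,  H_1 = 0,  H_2 = Z,  H_3 = Z.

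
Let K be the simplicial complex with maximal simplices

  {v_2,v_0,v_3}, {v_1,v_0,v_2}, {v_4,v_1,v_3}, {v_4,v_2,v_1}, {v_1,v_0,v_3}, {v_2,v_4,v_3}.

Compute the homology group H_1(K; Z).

K has 5 vertices, 9 edges, 6 triangles.
rank ∂_1 = 4, rank ∂_2 = 5 ⇒ b_1 = 9 − 4 − 5 = 0; all invariant factors of ∂_2 are 1 so no torsion. So H_1 = 0.

H_1 = 0.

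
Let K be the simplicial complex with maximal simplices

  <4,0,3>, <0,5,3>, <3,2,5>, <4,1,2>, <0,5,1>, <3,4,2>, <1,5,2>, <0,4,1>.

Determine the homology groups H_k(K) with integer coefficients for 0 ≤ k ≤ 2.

K has 6 vertices, 12 edges, 8 triangles.
rank ∂_0 = 0, rank ∂_1 = 5 ⇒ b_0 = 6 − 0 − 5 = 1; all invariant factors of ∂_1 are 1 so no torsion. So H_0 = Z.
rank ∂_1 = 5, rank ∂_2 = 7 ⇒ b_1 = 12 − 5 − 7 = 0; all invariant factors of ∂_2 are 1 so no torsion. So H_1 = 0.
rank ∂_2 = 7, rank ∂_3 = 0 ⇒ b_2 = 8 − 7 − 0 = 1. So H_2 = Z.

H_0 = Z,  H_1 = 0,  H_2 = Z.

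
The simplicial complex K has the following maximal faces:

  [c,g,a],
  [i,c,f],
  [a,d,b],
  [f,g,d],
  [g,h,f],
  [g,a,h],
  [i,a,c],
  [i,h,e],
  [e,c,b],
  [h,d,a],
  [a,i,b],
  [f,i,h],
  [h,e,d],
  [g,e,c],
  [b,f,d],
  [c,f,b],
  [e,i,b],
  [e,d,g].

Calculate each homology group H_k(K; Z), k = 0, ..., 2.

H_0 ≅ Z,  H_1 ≅ Z ⊕ Z/2,  H_2 = 0.

Take the total order a < b < c < d < e < f < g < h < i on the vertex set. Then K (dimension 2) consists of the simplices:

  0-simplices (9): a, b, c, d, e, f, g, h, i
  1-simplices (27): ab, ac, ad, ag, ah, ai, bc, bd, be, bf, bi, ce, cf, cg, ci, de, df, dg, dh, eg, eh, ei, fg, fh, fi, gh, hi
  2-simplices (18): abd, abi, acg, aci, adh, agh, bce, bcf, bdf, bei, ceg, cfi, deg, deh, dfg, ehi, fgh, fhi

Hence C_0 ≅ Z^9, C_1 ≅ Z^27, C_2 ≅ Z^18.

Boundary ∂_1: C_1 → C_0 sends each edge [p,q] (with p < q) to q − p. For instance
  ∂ai = i − a.
As a 9×27 matrix over Z this has rank 8, with invariant factors (1,1,1,1,1,1,1,1).

∂_2: C_2 → C_1 maps a triangle to the signed sum of its edges. For instance
  ∂bdf = df − bf + bd,
  ∂dfg = fg − dg + df.
The 27×18 boundary matrix has rank 18 and Smith normal form diag(1,1,1,1,1,1,1,1,1,1,1,1,1,1,1,1,1,2).

Reading off H_k = ker ∂_k / im ∂_{k+1}:

  H_0: rank C_0 − rank ∂_1 = 9 − 8 = 1, and the invariant factors of ∂_1 are all 1, so H_0 ≅ Z.
  H_1: rank ker ∂_1 − rank ∂_2 = (27 − 8) − 18 = 1, and ∂_2 has invariant factor 2 > 1, so H_1 ≅ Z ⊕ Z/2.
  H_2: rank ker ∂_2 − rank ∂_3 = (18 − 18) − 0 = 0, and there is no ∂_3, so H_2 ≅ 0.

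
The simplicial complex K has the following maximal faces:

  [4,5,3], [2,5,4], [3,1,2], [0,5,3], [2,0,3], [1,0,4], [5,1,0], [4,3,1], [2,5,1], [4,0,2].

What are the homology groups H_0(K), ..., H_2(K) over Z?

H_0 = Z,  H_1 = Z/2,  H_2 = 0.

Take the total order 0 < 1 < 2 < 3 < 4 < 5 on the vertex set. Then K (dimension 2) consists of the simplices:

  0-simplices (6): [0], [1], [2], [3], [4], [5]
  1-simplices (15): [0,1], [0,2], [0,3], [0,4], [0,5], [1,2], [1,3], [1,4], [1,5], [2,3], [2,4], [2,5], [3,4], [3,5], [4,5]
  2-simplices (10): [0,1,4], [0,1,5], [0,2,3], [0,2,4], [0,3,5], [1,2,3], [1,2,5], [1,3,4], [2,4,5], [3,4,5]

so the chain groups are C_0 ≅ Z^6, C_1 ≅ Z^15, C_2 ≅ Z^10.

∂_1: C_1 → C_0 is given by ∂[p,q] = [q] − [p].
As a 6×15 matrix over Z this has rank 5, with invariant factors (1,1,1,1,1).

∂_2: C_2 → C_1 sends each 2-simplex [p,q,r] to [q,r] − [p,r] + [p,q]. For instance
  ∂[0,2,4] = [2,4] − [0,4] + [0,2],
  ∂[0,1,5] = [1,5] − [0,5] + [0,1].
This gives a 15×10 integer matrix of rank 10; reducing to Smith normal form yields diagonal entries (1,1,1,1,1,1,1,1,1,2).

Now H_k = ker ∂_k / im ∂_{k+1}, so:

  H_0: rank C_0 − rank ∂_1 = 6 − 5 = 1, and the invariant factors of ∂_1 are all 1, so H_0 = Z.
  H_1: rank ker ∂_1 − rank ∂_2 = (15 − 5) − 10 = 0, and ∂_2 has invariant factor 2 > 1, so H_1 = Z/2.
  H_2: rank ker ∂_2 − rank ∂_3 = (10 − 10) − 0 = 0, and there is no ∂_3, so H_2 = 0.

(K is a triangulation of the real projective plane RP^2.)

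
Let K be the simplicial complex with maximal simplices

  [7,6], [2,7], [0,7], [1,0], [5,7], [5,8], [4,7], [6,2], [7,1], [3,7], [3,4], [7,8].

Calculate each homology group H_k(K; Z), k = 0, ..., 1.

Order the vertices as 0 < 1 < 2 < 3 < 4 < 5 < 6 < 7 < 8. Listing each simplex with vertices in this order, K has dimension 1 with simplices:

  0-simplices (9): [0], [1], [2], [3], [4], [5], [6], [7], [8]
  1-simplices (12): [0,1], [0,7], [1,7], [2,6], [2,7], [3,4], [3,7], [4,7], [5,7], [5,8], [6,7], [7,8]

so the chain groups are C_0 ≅ Z^9, C_1 ≅ Z^12.

∂_1: C_1 → C_0 maps an edge to its endpoints' difference, ∂[p,q] = q − p. For instance
  ∂[6,7] = [7] − [6].
The 9×12 boundary matrix has rank 8 and Smith normal form diag(1,1,1,1,1,1,1,1).

Computing H_k = (kernel of ∂_k) / (image of ∂_{k+1}):

  H_0: rank C_0 − rank ∂_1 = 9 − 8 = 1, and the invariant factors of ∂_1 are all 1, so H_0 ≅ Z.
  H_1: rank ker ∂_1 − rank ∂_2 = (12 − 8) − 0 = 4, and there is no ∂_2, so H_1 ≅ Z^4.

H_0 ≅ Z,  H_1 ≅ Z^4.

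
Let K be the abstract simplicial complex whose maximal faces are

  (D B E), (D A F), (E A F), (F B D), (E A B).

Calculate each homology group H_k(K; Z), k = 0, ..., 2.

H_0 = Z,  H_1 = Z,  H_2 = 0.

K has 5 vertices, 10 edges, 5 triangles.
rank ∂_0 = 0, rank ∂_1 = 4 ⇒ b_0 = 5 − 0 − 4 = 1; all invariant factors of ∂_1 are 1 so no torsion. So H_0 ≅ Z.
rank ∂_1 = 4, rank ∂_2 = 5 ⇒ b_1 = 10 − 4 − 5 = 1; all invariant factors of ∂_2 are 1 so no torsion. So H_1 ≅ Z.
rank ∂_2 = 5, rank ∂_3 = 0 ⇒ b_2 = 5 − 5 − 0 = 0. So H_2 ≅ 0.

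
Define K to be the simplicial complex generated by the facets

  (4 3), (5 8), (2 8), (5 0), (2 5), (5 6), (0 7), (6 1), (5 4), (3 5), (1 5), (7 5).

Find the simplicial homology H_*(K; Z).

We work with the vertex ordering 0 < 1 < 2 < 3 < 4 < 5 < 6 < 7 < 8. The simplices of K, each written with vertices in increasing order, are:

  0-simplices (9): [0], [1], [2], [3], [4], [5], [6], [7], [8]
  1-simplices (12): [0,5], [0,7], [1,5], [1,6], [2,5], [2,8], [3,4], [3,5], [4,5], [5,6], [5,7], [5,8]

giving chain groups C_0 ≅ Z^9, C_1 ≅ Z^12.

∂_1: C_1 → C_0 sends each edge [p,q] (with p < q) to q − p.
This gives a 9×12 integer matrix of rank 8; reducing to Smith normal form yields diagonal entries (1,1,1,1,1,1,1,1).

Now H_k = ker ∂_k / im ∂_{k+1}, so:

  H_0: rank C_0 − rank ∂_1 = 9 − 8 = 1, and the invariant factors of ∂_1 are all 1, so H_0 ≅ Z.
  H_1: rank ker ∂_1 − rank ∂_2 = (12 − 8) − 0 = 4, and there is no ∂_2, so H_1 ≅ Z^4.

H_0 ≅ Z,  H_1 ≅ Z^4.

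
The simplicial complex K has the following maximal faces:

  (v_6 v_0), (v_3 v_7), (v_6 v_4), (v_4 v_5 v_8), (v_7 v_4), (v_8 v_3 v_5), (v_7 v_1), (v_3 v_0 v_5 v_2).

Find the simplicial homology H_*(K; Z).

H_0 ≅ Z,  H_1 ≅ Z^2,  H_2 = 0,  H_3 = 0.

We work with the vertex ordering v_0 < v_1 < v_2 < v_3 < v_4 < v_5 < v_6 < v_7 < v_8. The simplices of K, each written with vertices in increasing order, are:

  0-simplices (9): [v_0], [v_1], [v_2], [v_3], [v_4], [v_5], [v_6], [v_7], [v_8]
  1-simplices (15): (15 of them)
  2-simplices (6): [v_0,v_2,v_3], [v_0,v_2,v_5], [v_0,v_3,v_5], [v_2,v_3,v_5], [v_3,v_5,v_8], [v_4,v_5,v_8]
  3-simplices (1): [v_0,v_2,v_3,v_5]

giving chain groups C_0 ≅ Z^9, C_1 ≅ Z^15, C_2 ≅ Z^6, C_3 ≅ Z^1.

The boundary map ∂_1: C_1 → C_0 sends each edge [p,q] (with p < q) to q − p.
This gives a 9×15 integer matrix of rank 8; reducing to Smith normal form yields diagonal entries (1,1,1,1,1,1,1,1).

Boundary ∂_2: C_2 → C_1 acts by ∂[p,q,r] = [q,r] − [p,r] + [p,q]. For instance
  ∂[v_0,v_3,v_5] = [v_3,v_5] − [v_0,v_5] + [v_0,v_3],
  ∂[v_3,v_5,v_8] = [v_5,v_8] − [v_3,v_8] + [v_3,v_5].
This gives a 15×6 integer matrix of rank 5; reducing to Smith normal form yields diagonal entries (1,1,1,1,1).

Boundary ∂_3: C_3 → C_2 sends each 3-simplex σ to the alternating sum Σ_i (−1)^i (σ with its i-th vertex removed). For instance
  ∂[v_0,v_2,v_3,v_5] = [v_2,v_3,v_5] − [v_0,v_3,v_5] + [v_0,v_2,v_5] − [v_0,v_2,v_3].
This gives a 6×1 integer matrix of rank 1; reducing to Smith normal form yields diagonal entries (1).

Computing H_k = (kernel of ∂_k) / (image of ∂_{k+1}):

  H_0: rank C_0 − rank ∂_1 = 9 − 8 = 1, and the invariant factors of ∂_1 are all 1, so H_0 ≅ Z.
  H_1: rank ker ∂_1 − rank ∂_2 = (15 − 8) − 5 = 2, and the invariant factors of ∂_2 are all 1, so H_1 ≅ Z^2.
  H_2: rank ker ∂_2 − rank ∂_3 = (6 − 5) − 1 = 0, and the invariant factors of ∂_3 are all 1, so H_2 ≅ 0.
  H_3: rank ker ∂_3 − rank ∂_4 = (1 − 1) − 0 = 0, and there is no ∂_4, so H_3 ≅ 0.

As a check, the Euler characteristic is 9 − 15 + 6 − 1 = -1, which agrees with 1 − 2 + 0 − 0 = -1.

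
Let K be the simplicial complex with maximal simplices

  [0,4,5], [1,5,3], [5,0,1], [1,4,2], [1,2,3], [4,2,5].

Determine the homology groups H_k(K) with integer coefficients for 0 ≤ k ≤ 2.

K has 6 vertices, 12 edges, 6 triangles.
rank ∂_0 = 0, rank ∂_1 = 5 ⇒ b_0 = 6 − 0 − 5 = 1; all invariant factors of ∂_1 are 1 so no torsion. So H_0 ≅ Z.
rank ∂_1 = 5, rank ∂_2 = 6 ⇒ b_1 = 12 − 5 − 6 = 1; all invariant factors of ∂_2 are 1 so no torsion. So H_1 ≅ Z.
rank ∂_2 = 6, rank ∂_3 = 0 ⇒ b_2 = 6 − 6 − 0 = 0. So H_2 ≅ 0.

H_0 = Z,  H_1 = Z,  H_2 = 0.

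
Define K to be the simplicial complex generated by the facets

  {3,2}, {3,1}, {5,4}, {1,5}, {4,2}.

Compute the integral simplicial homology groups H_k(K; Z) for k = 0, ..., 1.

H_0 ≅ Z,  H_1 ≅ Z.

We work with the vertex ordering 1 < 2 < 3 < 4 < 5. The simplices of K, each written with vertices in increasing order, are:

  0-simplices (5): [1], [2], [3], [4], [5]
  1-simplices (5): [1,3], [1,5], [2,3], [2,4], [4,5]

giving chain groups C_0 ≅ Z^5, C_1 ≅ Z^5.

The boundary map ∂_1: C_1 → C_0 sends each edge [p,q] (with p < q) to q − p. For instance
  ∂[2,3] = [3] − [2].
The 5×5 boundary matrix has rank 4 and Smith normal form diag(1,1,1,1).

From H_k ≅ ker(∂_k) / im(∂_{k+1}) we obtain:

  H_0: rank C_0 − rank ∂_1 = 5 − 4 = 1, and the invariant factors of ∂_1 are all 1, so H_0 = Z.
  H_1: rank ker ∂_1 − rank ∂_2 = (5 − 4) − 0 = 1, and there is no ∂_2, so H_1 = Z.

As a check, the Euler characteristic is 5 − 5 = 0, which agrees with 1 − 1 = 0.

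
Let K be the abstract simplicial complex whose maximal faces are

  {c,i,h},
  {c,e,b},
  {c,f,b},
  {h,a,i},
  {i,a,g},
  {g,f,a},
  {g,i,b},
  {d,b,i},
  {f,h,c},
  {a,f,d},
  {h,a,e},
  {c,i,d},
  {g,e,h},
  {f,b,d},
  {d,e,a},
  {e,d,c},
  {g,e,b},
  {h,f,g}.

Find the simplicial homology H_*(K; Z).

K has 9 vertices, 27 edges, 18 triangles.
rank ∂_0 = 0, rank ∂_1 = 8 ⇒ b_0 = 9 − 0 − 8 = 1; all invariant factors of ∂_1 are 1 so no torsion. So H_0 ≅ Z.
rank ∂_1 = 8, rank ∂_2 = 18 ⇒ b_1 = 27 − 8 − 18 = 1; ∂_2 has invariant factor(s) [2] giving torsion. So H_1 ≅ Z ⊕ Z/2.
rank ∂_2 = 18, rank ∂_3 = 0 ⇒ b_2 = 18 − 18 − 0 = 0. So H_2 ≅ 0.

H_0 = Z,  H_1 = Z ⊕ Z/2,  H_2 = 0.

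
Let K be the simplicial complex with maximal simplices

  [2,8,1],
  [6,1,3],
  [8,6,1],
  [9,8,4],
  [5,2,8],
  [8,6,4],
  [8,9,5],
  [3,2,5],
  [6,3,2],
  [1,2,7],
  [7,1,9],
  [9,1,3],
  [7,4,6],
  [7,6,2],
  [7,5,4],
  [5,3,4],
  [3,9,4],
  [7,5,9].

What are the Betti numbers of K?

Order the vertices as 1 < 2 < 3 < 4 < 5 < 6 < 7 < 8 < 9. Listing each simplex with vertices in this order, K has dimension 2 with simplices:

  0-simplices (9): [1], [2], [3], [4], [5], [6], [7], [8], [9]
  1-simplices (27): (27 of them)
  2-simplices (18): [1,2,7], [1,2,8], [1,3,6], [1,3,9], [1,6,8], [1,7,9], [2,3,5], [2,3,6], [2,5,8], [2,6,7], [3,4,5], [3,4,9], [4,5,7], [4,6,7], [4,6,8], [4,8,9], [5,7,9], [5,8,9]

Hence C_0 ≅ Z^9, C_1 ≅ Z^27, C_2 ≅ Z^18.

Boundary ∂_1: C_1 → C_0 maps an edge to its endpoints' difference, ∂[p,q] = q − p. For instance
  ∂[1,7] = [7] − [1].
As a 9×27 matrix over Z this has rank 8, with invariant factors (1,1,1,1,1,1,1,1).

∂_2: C_2 → C_1 sends each 2-simplex [p,q,r] to [q,r] − [p,r] + [p,q]. For instance
  ∂[2,6,7] = [6,7] − [2,7] + [2,6],
  ∂[1,2,8] = [2,8] − [1,8] + [1,2].
The resulting 27×18 matrix has rank 18, and its Smith normal form has invariant factors (1,1,1,1,1,1,1,1,1,1,1,1,1,1,1,1,1,2).

Reading off H_k = ker ∂_k / im ∂_{k+1}:

  H_0: rank C_0 − rank ∂_1 = 9 − 8 = 1, and the invariant factors of ∂_1 are all 1, so H_0 = Z.
  H_1: rank ker ∂_1 − rank ∂_2 = (27 − 8) − 18 = 1, and ∂_2 has invariant factor 2 > 1, so H_1 = Z ⊕ Z/2Z.
  H_2: rank ker ∂_2 − rank ∂_3 = (18 − 18) − 0 = 0, and there is no ∂_3, so H_2 = 0.

As a check, the Euler characteristic is 9 − 27 + 18 = 0, which agrees with 1 − 1 + 0 = 0.

Hence the Betti numbers are b_0 = 1, b_1 = 1, b_2 = 0.

b_0 = 1, b_1 = 1, b_2 = 0.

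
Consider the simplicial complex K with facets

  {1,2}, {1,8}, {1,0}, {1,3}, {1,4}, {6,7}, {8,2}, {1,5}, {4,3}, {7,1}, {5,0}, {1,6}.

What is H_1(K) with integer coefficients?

Order the vertices as 0 < 1 < 2 < 3 < 4 < 5 < 6 < 7 < 8. Listing each simplex with vertices in this order, K has dimension 1 with simplices:

  0-simplices (9): [0], [1], [2], [3], [4], [5], [6], [7], [8]
  1-simplices (12): [0,1], [0,5], [1,2], [1,3], [1,4], [1,5], [1,6], [1,7], [1,8], [2,8], [3,4], [6,7]

giving chain groups C_0 ≅ Z^9, C_1 ≅ Z^12.

The boundary map ∂_1: C_1 → C_0 is given by ∂[p,q] = [q] − [p].
The 9×12 boundary matrix has rank 8 and Smith normal form diag(1,1,1,1,1,1,1,1).

Reading off H_k = ker ∂_k / im ∂_{k+1}:

  H_1: rank ker ∂_1 − rank ∂_2 = (12 − 8) − 0 = 4, and there is no ∂_2, so H_1 = Z^4.

H_1 ≅ Z^4.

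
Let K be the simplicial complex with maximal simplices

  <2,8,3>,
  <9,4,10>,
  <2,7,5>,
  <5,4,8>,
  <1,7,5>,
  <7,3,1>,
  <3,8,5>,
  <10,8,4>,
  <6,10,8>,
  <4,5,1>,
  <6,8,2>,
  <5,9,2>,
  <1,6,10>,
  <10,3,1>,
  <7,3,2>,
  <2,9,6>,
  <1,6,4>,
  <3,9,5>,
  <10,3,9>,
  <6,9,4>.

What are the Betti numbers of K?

Fix the vertex order 1 < 2 < 3 < 4 < 5 < 6 < 7 < 8 < 9 < 10 and write every simplex with vertices in increasing order. Then dim K = 2 and the simplices of K are:

  0-simplices (10): [1], [2], [3], [4], [5], [6], [7], [8], [9], [10]
  1-simplices (30): (30 of them)
  2-simplices (20): (20 of them)

Hence C_0 ≅ Z^10, C_1 ≅ Z^30, C_2 ≅ Z^20.

The boundary map ∂_1: C_1 → C_0 maps an edge to its endpoints' difference, ∂[p,q] = q − p. For instance
  ∂[3,8] = [8] − [3].
The resulting 10×30 matrix has rank 9, and its Smith normal form has invariant factors (1,1,1,1,1,1,1,1,1).

The boundary map ∂_2: C_2 → C_1 acts by ∂[p,q,r] = [q,r] − [p,r] + [p,q]. For instance
  ∂[1,3,10] = [3,10] − [1,10] + [1,3],
  ∂[2,5,7] = [5,7] − [2,7] + [2,5].
The resulting 30×20 matrix has rank 20, and its Smith normal form has invariant factors (1,1,1,1,1,1,1,1,1,1,1,1,1,1,1,1,1,1,1,2).

Computing H_k = (kernel of ∂_k) / (image of ∂_{k+1}):

  H_0: rank C_0 − rank ∂_1 = 10 − 9 = 1, and the invariant factors of ∂_1 are all 1, so H_0 = Z.
  H_1: rank ker ∂_1 − rank ∂_2 = (30 − 9) − 20 = 1, and ∂_2 has invariant factor 2 > 1, so H_1 = Z ⊕ Z/2.
  H_2: rank ker ∂_2 − rank ∂_3 = (20 − 20) − 0 = 0, and there is no ∂_3, so H_2 = 0.

As a check, the Euler characteristic is 10 − 30 + 20 = 0, which agrees with 1 − 1 + 0 = 0.

Hence the Betti numbers are b_0 = 1, b_1 = 1, b_2 = 0.

b_0 = 1, b_1 = 1, b_2 = 0.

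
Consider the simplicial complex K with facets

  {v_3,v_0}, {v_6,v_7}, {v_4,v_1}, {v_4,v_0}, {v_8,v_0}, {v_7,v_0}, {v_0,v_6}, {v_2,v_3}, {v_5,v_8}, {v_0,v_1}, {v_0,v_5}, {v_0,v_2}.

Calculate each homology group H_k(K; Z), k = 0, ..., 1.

Fix the vertex order v_0 < v_1 < v_2 < v_3 < v_4 < v_5 < v_6 < v_7 < v_8 and write every simplex with vertices in increasing order. Then dim K = 1 and the simplices of K are:

  0-simplices (9): [v_0], [v_1], [v_2], [v_3], [v_4], [v_5], [v_6], [v_7], [v_8]
  1-simplices (12): [v_0,v_1], [v_0,v_2], [v_0,v_3], [v_0,v_4], [v_0,v_5], [v_0,v_6], [v_0,v_7], [v_0,v_8], [v_1,v_4], [v_2,v_3], [v_5,v_8], [v_6,v_7]

so the chain groups are C_0 ≅ Z^9, C_1 ≅ Z^12.

The boundary map ∂_1: C_1 → C_0 sends each edge [p,q] (with p < q) to q − p.
The 9×12 boundary matrix has rank 8 and Smith normal form diag(1,1,1,1,1,1,1,1).

Computing H_k = (kernel of ∂_k) / (image of ∂_{k+1}):

  H_0: rank C_0 − rank ∂_1 = 9 − 8 = 1, and the invariant factors of ∂_1 are all 1, so H_0 ≅ Z.
  H_1: rank ker ∂_1 − rank ∂_2 = (12 − 8) − 0 = 4, and there is no ∂_2, so H_1 ≅ Z^4.

As a check, the Euler characteristic is 9 − 12 = -3, which agrees with 1 − 4 = -3.

H_0 = Z,  H_1 = Z^4.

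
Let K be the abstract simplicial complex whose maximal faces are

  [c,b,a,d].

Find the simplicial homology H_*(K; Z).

We work with the vertex ordering a < b < c < d. The simplices of K, each written with vertices in increasing order, are:

  0-simplices (4): a, b, c, d
  1-simplices (6): ab, ac, ad, bc, bd, cd
  2-simplices (4): abc, abd, acd, bcd
  3-simplices (1): abcd

giving chain groups C_0 ≅ Z^4, C_1 ≅ Z^6, C_2 ≅ Z^4, C_3 ≅ Z^1.

Boundary ∂_1: C_1 → C_0 is given by ∂[p,q] = [q] − [p].
This gives a 4×6 integer matrix of rank 3; reducing to Smith normal form yields diagonal entries (1,1,1).

Boundary ∂_2: C_2 → C_1 sends each 2-simplex [p,q,r] to [q,r] − [p,r] + [p,q]. For instance
  ∂abc = bc − ac + ab,
  ∂bcd = cd − bd + bc.
The 6×4 boundary matrix has rank 3 and Smith normal form diag(1,1,1).

∂_3: C_3 → C_2 sends each 3-simplex σ to the alternating sum Σ_i (−1)^i (σ with its i-th vertex removed). For instance
  ∂abcd = bcd − acd + abd − abc.
The resulting 4×1 matrix has rank 1, and its Smith normal form has invariant factors (1).

Computing H_k = (kernel of ∂_k) / (image of ∂_{k+1}):

  H_0: rank C_0 − rank ∂_1 = 4 − 3 = 1, and the invariant factors of ∂_1 are all 1, so H_0 ≅ Z.
  H_1: rank ker ∂_1 − rank ∂_2 = (6 − 3) − 3 = 0, and the invariant factors of ∂_2 are all 1, so H_1 ≅ 0.
  H_2: rank ker ∂_2 − rank ∂_3 = (4 − 3) − 1 = 0, and the invariant factors of ∂_3 are all 1, so H_2 ≅ 0.
  H_3: rank ker ∂_3 − rank ∂_4 = (1 − 1) − 0 = 0, and there is no ∂_4, so H_3 ≅ 0.

As a check, the Euler characteristic is 4 − 6 + 4 − 1 = 1, which agrees with 1 − 0 + 0 − 0 = 1.
(K is a triangulation of the 3-simplex.)

H_0 = Z,  H_1 = 0,  H_2 = 0,  H_3 = 0.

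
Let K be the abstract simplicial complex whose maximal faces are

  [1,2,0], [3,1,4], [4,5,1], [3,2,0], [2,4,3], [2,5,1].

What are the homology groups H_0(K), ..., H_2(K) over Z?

Fix the vertex order 0 < 1 < 2 < 3 < 4 < 5 and write every simplex with vertices in increasing order. Then dim K = 2 and the simplices of K are:

  0-simplices (6): [0], [1], [2], [3], [4], [5]
  1-simplices (12): [0,1], [0,2], [0,3], [1,2], [1,3], [1,4], [1,5], [2,3], [2,4], [2,5], [3,4], [4,5]
  2-simplices (6): [0,1,2], [0,2,3], [1,2,5], [1,3,4], [1,4,5], [2,3,4]

so the chain groups are C_0 ≅ Z^6, C_1 ≅ Z^12, C_2 ≅ Z^6.

Boundary ∂_1: C_1 → C_0 maps an edge to its endpoints' difference, ∂[p,q] = q − p.
The resulting 6×12 matrix has rank 5, and its Smith normal form has invariant factors (1,1,1,1,1).

∂_2: C_2 → C_1 sends each 2-simplex [p,q,r] to [q,r] − [p,r] + [p,q]. For instance
  ∂[0,1,2] = [1,2] − [0,2] + [0,1],
  ∂[2,3,4] = [3,4] − [2,4] + [2,3].
As a 12×6 matrix over Z this has rank 6, with invariant factors (1,1,1,1,1,1).

Now H_k = ker ∂_k / im ∂_{k+1}, so:

  H_0: rank C_0 − rank ∂_1 = 6 − 5 = 1, and the invariant factors of ∂_1 are all 1, so H_0 ≅ Z.
  H_1: rank ker ∂_1 − rank ∂_2 = (12 − 5) − 6 = 1, and the invariant factors of ∂_2 are all 1, so H_1 ≅ Z.
  H_2: rank ker ∂_2 − rank ∂_3 = (6 − 6) − 0 = 0, and there is no ∂_3, so H_2 ≅ 0.

H_0 = Z,  H_1 = Z,  H_2 = 0.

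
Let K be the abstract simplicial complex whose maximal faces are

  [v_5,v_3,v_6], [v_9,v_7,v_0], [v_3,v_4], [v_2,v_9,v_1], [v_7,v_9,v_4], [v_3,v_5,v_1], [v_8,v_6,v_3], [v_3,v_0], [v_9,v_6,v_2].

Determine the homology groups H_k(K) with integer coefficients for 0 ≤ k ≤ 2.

Take the total order v_0 < v_1 < v_2 < v_3 < v_4 < v_5 < v_6 < v_7 < v_8 < v_9 on the vertex set. Then K (dimension 2) consists of the simplices:

  0-simplices (10): [v_0], [v_1], [v_2], [v_3], [v_4], [v_5], [v_6], [v_7], [v_8], [v_9]
  1-simplices (19): (19 of them)
  2-simplices (7): [v_0,v_7,v_9], [v_1,v_2,v_9], [v_1,v_3,v_5], [v_2,v_6,v_9], [v_3,v_5,v_6], [v_3,v_6,v_8], [v_4,v_7,v_9]

so the chain groups are C_0 ≅ Z^10, C_1 ≅ Z^19, C_2 ≅ Z^7.

Boundary ∂_1: C_1 → C_0 sends each edge [p,q] (with p < q) to q − p.
This gives a 10×19 integer matrix of rank 9; reducing to Smith normal form yields diagonal entries (1,1,1,1,1,1,1,1,1).

The boundary map ∂_2: C_2 → C_1 sends each 2-simplex [p,q,r] to [q,r] − [p,r] + [p,q]. For instance
  ∂[v_1,v_2,v_9] = [v_2,v_9] − [v_1,v_9] + [v_1,v_2],
  ∂[v_3,v_6,v_8] = [v_6,v_8] − [v_3,v_8] + [v_3,v_6].
As a 19×7 matrix over Z this has rank 7, with invariant factors (1,1,1,1,1,1,1).

Computing H_k = (kernel of ∂_k) / (image of ∂_{k+1}):

  H_0: rank C_0 − rank ∂_1 = 10 − 9 = 1, and the invariant factors of ∂_1 are all 1, so H_0 ≅ Z.
  H_1: rank ker ∂_1 − rank ∂_2 = (19 − 9) − 7 = 3, and the invariant factors of ∂_2 are all 1, so H_1 ≅ Z^3.
  H_2: rank ker ∂_2 − rank ∂_3 = (7 − 7) − 0 = 0, and there is no ∂_3, so H_2 ≅ 0.

H_0 = Z,  H_1 = Z^3,  H_2 = 0.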